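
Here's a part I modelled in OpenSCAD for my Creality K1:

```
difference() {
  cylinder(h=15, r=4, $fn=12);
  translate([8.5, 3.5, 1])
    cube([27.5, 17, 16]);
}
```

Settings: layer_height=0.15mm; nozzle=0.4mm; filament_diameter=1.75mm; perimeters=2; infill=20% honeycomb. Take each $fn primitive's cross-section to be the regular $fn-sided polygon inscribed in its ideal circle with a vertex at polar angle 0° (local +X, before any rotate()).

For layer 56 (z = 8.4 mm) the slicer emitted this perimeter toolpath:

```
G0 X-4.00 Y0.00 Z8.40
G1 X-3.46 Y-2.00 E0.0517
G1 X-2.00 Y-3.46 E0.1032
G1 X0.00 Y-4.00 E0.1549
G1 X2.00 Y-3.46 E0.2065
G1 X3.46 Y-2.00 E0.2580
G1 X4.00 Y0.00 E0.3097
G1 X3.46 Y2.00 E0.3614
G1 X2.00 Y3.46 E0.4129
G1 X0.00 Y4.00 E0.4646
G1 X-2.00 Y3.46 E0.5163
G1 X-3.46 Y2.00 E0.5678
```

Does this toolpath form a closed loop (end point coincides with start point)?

Start point (G0): (-4.00, 0.00). End point (last G1): the path does not return to the start — open.

no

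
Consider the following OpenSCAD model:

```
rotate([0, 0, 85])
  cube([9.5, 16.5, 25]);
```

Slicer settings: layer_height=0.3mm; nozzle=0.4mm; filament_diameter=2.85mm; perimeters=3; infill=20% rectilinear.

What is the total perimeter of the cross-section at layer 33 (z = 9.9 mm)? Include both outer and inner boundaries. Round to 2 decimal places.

At z = 9.9 mm: the cube (footprint 9.5×16.5) is included at this height (perimeter 52.00 mm); (whole slice rotated 85° about Z — lengths, areas and connectivity unchanged). Overall, the cross-section is a single solid region. Total boundary length (outer) = 52.00 mm.

52.00 mm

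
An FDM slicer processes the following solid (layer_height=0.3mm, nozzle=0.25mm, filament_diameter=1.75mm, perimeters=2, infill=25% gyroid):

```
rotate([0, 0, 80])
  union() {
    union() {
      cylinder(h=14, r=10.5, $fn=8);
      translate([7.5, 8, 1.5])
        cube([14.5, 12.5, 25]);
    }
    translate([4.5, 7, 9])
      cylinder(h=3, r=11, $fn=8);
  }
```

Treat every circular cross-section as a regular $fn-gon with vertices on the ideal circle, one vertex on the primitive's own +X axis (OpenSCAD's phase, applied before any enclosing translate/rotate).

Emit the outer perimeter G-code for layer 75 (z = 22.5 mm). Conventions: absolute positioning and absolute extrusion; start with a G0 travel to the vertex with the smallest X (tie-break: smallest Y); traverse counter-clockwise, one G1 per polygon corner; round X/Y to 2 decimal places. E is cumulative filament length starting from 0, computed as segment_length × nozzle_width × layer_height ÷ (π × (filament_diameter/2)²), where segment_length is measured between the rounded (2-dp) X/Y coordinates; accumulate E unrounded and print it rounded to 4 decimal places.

G0 X-18.89 Y10.95 Z22.50
G1 X-6.58 Y8.78 E0.3898
G1 X-4.06 Y23.05 E0.8416
G1 X-16.37 Y25.23 E1.2314
G1 X-18.89 Y10.95 E1.6836

At z = 22.5 mm: the cylinder does not reach this height (z outside [0, 14]); the cube at (7.5, 8) is present — its section is the full 14.5×12.5 rectangle; Combining (union): only the 14.5×12.5 cube at (7.5, 8) is present, so the union is just that shape — 1 connected region; the cylinder at (4.5, 7) is absent (z outside [9, 12]); Merging all regions: only the result so far is present, so the union is just that shape — 1 connected region; (whole slice rotated 80° about Z — lengths, areas and connectivity unchanged). The outline is a single polygon with 4 vertices. Extrusion per mm of travel: 0.25 × 0.3 / (π × 0.875²) = 0.031181. Accumulating E over each segment gives final E = 1.6836.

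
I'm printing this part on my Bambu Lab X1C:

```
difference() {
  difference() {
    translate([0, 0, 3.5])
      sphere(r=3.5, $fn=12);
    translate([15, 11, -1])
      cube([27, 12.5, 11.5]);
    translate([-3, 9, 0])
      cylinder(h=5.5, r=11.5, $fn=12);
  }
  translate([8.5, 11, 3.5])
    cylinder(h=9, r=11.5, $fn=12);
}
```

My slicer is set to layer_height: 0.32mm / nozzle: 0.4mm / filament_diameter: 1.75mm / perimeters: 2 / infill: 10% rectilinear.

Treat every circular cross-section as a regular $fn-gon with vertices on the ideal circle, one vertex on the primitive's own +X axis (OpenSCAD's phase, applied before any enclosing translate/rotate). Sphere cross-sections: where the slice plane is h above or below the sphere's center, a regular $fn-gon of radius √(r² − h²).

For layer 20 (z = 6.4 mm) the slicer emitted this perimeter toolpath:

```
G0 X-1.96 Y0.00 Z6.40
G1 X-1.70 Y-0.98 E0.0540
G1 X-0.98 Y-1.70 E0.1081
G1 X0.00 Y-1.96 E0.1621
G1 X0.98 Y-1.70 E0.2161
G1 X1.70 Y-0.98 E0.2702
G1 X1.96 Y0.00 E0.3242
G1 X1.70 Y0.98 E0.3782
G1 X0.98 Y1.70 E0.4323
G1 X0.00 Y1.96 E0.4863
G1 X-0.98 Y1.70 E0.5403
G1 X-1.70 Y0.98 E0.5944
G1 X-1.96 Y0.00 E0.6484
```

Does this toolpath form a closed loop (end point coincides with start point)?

Start point (G0): (-1.96, 0.00). End point (last G1): the path returns to the start — closed.

yes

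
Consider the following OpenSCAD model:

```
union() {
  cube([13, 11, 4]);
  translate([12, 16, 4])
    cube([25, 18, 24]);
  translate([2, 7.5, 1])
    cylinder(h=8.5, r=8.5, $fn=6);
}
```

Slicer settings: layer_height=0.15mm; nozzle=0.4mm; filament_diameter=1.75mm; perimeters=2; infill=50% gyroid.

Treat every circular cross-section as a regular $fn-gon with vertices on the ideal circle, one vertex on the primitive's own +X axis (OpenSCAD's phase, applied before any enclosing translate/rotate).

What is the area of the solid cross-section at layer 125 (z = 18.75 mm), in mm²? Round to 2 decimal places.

At z = 18.75 mm: the cube is absent (z outside [0, 4]); the 25×18 cube at (12, 16) contributes its full rectangle (area 450.00 mm²); the cylinder at (2, 7.5) does not reach this height (z outside [1, 9.5]); Merging all regions: only the 25×18 cube at (12, 16) is present, so the union is just that shape — area = 450.00 mm². Overall, the cross-section is a single solid region. Net area = 450.00 mm².

450.00 mm²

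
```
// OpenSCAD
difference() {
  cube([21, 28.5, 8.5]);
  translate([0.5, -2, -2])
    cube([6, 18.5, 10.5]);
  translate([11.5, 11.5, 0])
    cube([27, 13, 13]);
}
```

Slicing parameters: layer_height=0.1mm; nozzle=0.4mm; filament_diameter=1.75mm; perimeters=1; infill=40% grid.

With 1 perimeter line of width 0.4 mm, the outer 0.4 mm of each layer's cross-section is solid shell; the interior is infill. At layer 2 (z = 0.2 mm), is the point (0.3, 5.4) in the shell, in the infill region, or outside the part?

At z = 0.2 mm: the cube is present — its section is the full 21×28.5 rectangle; the cube at (0.5, -2) is present — its section is the full 6×18.5 rectangle; the cube at (11.5, 11.5) (footprint 27×13) is included at this height; After the difference (first − rest): starting from the 21×28.5 cube, the 6×18.5 cube at (0.5, -2) partially overlaps it — only the 99.00 mm² overlap (of its 111.00 mm²) is removed, clipping the outline; the 27×13 cube at (11.5, 11.5) partially overlaps it — only the 123.50 mm² overlap (of its 351.00 mm²) is removed, clipping the outline — 1 connected region. Overall, the cross-section is a single solid region. The nearest boundary edge runs (0.50, 16.50)→(0.50, 0.00); distance from the point to it = 0.20 mm. The point is inside the cross-section, 0.20 mm from the nearest boundary — within the 0.4 mm shell band (1 × 0.4).

shell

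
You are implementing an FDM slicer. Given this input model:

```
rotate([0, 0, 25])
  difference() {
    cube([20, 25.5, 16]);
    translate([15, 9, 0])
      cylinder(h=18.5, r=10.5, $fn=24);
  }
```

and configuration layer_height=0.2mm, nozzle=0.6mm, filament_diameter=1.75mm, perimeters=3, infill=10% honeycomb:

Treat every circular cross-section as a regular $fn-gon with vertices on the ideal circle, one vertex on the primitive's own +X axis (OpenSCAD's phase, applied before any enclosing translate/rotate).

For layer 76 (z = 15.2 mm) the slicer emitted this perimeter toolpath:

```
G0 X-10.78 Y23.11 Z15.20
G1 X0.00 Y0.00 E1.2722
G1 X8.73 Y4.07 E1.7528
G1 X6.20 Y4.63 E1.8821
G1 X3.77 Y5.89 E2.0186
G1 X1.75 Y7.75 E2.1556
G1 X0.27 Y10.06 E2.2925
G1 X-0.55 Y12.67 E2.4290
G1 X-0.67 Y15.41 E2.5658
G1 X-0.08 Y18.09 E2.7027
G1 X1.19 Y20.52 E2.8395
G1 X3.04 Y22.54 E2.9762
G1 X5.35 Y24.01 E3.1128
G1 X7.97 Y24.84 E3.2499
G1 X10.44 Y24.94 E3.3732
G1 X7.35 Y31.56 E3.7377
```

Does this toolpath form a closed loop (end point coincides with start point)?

Start point (G0): (-10.78, 23.11). End point (last G1): the path does not return to the start — open.

no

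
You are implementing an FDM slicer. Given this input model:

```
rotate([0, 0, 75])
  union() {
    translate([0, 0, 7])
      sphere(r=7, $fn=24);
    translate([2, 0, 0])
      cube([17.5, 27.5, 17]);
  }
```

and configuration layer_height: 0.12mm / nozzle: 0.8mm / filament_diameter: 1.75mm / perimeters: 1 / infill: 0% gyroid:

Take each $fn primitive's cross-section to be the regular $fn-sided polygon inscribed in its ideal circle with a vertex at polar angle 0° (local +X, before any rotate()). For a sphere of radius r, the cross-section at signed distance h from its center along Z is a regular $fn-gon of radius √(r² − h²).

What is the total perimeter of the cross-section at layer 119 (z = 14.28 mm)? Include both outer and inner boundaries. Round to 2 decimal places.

At z = 14.28 mm: the sphere is not intersected at this z (|z−center|=7.280 > r=7); the 17.5×27.5 cube at (2, 0) contributes its full rectangle (perimeter 90.00 mm); Taking the union: only the 17.5×27.5 cube at (2, 0) is present, so the union is just that shape — boundary = 90.00 mm; (rotated 75° about Z; rotation is an isometry so areas/perimeters/island counts are preserved). Overall, the cross-section is a single solid region. Total boundary length (outer) = 90.00 mm.

90.00 mm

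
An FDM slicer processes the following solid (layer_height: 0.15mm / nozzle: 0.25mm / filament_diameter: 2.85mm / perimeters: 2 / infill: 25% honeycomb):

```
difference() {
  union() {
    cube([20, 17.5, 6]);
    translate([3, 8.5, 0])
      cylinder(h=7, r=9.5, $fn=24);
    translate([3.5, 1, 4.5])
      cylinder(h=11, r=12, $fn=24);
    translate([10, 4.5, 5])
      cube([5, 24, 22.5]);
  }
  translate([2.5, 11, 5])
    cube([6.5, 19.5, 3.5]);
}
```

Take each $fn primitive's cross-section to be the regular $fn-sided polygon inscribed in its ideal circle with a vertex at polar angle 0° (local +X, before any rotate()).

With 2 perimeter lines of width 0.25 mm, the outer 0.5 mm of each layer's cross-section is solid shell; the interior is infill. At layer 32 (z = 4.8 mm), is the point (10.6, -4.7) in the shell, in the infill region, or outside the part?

infill

At z = 4.8 mm: the cube is present — its section is the full 20×17.5 rectangle; the r=9.5 cylinder at (3, 8.5) contributes a regular 24-gon of circumradius 9.5; the r=12 cylinder at (3.5, 1) contributes a regular 24-gon of circumradius 12; the cube at (10, 4.5) is absent (z outside [5, 27.5]); Merging all regions: the regions partially overlap (shared area 418.17 mm²), so overlapping operands fuse into one piece — 1 connected region; the cube at (2.5, 11) is not intersected at this z (z outside [5, 8.5]); After the difference (first − rest): none of the subtracted shapes is present at this height, so that combined region is unchanged — 1 connected region. Overall, the cross-section is a single solid region. The nearest boundary edge runs (13.89, -5.00)→(11.99, -7.49); distance from the point to it = 2.79 mm. The point is inside the cross-section and 2.79 mm from the nearest boundary — more than the 0.5 mm shell width (2 × 0.25), so it's in the infill interior.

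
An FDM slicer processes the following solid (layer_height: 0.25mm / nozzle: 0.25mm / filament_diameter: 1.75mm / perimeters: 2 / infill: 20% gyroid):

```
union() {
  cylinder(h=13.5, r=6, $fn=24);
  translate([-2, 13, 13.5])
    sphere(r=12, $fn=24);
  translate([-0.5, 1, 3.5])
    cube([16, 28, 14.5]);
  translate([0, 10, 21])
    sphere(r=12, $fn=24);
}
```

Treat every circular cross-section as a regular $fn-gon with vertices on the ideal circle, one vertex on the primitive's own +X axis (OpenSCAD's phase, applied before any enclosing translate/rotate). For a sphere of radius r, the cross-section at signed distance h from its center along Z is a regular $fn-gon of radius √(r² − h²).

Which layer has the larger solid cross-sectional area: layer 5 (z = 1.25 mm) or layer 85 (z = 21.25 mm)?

layer 85 (z = 21.25 mm)

Layer 5 (z = 1.25): the r=6 cylinder gives a regular 24-gon of circumradius 6 (constant along its height) (area = (24/2)·6.000²·sin(360°/24) = 111.81 mm²); the sphere at (-2, 13) is not intersected at this z (|z−center|=12.250 > r=12); the cube at (-0.5, 1) is absent (z outside [3.5, 18]); the sphere at (0, 10) is absent (|z−center|=19.750 > r=12); Merging all regions: only the r=6 cylinder is present, so the union is just that shape — area = 111.81 mm². So its area = 111.81 mm². Layer 85 (z = 21.25): the cylinder is not intersected at this z (z outside [0, 13.5]); the r=12 sphere at (-2, 13) slices to a regular 24-gon of circumradius 9.162 (√(r²−h²) with h=7.75 from center) (area = (24/2)·9.162²·sin(360°/24) = 260.70 mm²); the cube at (-0.5, 1) is absent (z outside [3.5, 18]); the r=12 sphere at (0, 10) slices to a regular 24-gon of circumradius 11.997 (√(r²−h²) with h=0.25 from center) (area = (24/2)·11.997²·sin(360°/24) = 447.05 mm²); Combining (union): the regions partially overlap — summed areas 707.74 mm² minus the doubly-counted overlap 253.41 mm² gives 454.33 mm² — area = 454.33 mm². So its area = 454.33 mm². Layer 85 is larger (454.33 vs 111.81 mm²).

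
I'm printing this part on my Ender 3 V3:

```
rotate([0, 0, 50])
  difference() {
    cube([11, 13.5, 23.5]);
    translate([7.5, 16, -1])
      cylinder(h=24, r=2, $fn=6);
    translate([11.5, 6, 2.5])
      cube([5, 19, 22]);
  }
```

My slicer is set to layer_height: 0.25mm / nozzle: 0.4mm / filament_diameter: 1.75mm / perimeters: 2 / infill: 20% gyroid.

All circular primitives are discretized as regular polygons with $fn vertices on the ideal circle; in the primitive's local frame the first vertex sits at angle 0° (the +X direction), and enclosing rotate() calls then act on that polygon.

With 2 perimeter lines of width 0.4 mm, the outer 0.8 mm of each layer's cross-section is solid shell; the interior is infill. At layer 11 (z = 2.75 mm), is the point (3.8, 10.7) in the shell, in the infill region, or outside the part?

At z = 2.75 mm: the cube is present — its section is the full 11×13.5 rectangle; the r=2 cylinder at (7.5, 16) contributes a regular 6-gon of circumradius 2; the cube at (11.5, 6) is present — its section is the full 5×19 rectangle; Taking the first minus the rest: starting from the 11×13.5 cube, the r=2 cylinder at (7.5, 16) misses the remaining region (no effect); the 5×19 cube at (11.5, 6) misses the remaining region (no effect) — 1 connected region; (rotated 50° about Z; rotation is an isometry so areas/perimeters/island counts are preserved). Overall, the cross-section is a single solid region. Undo the 50° rotation: the query point maps to (10.639, 3.967) in the un-rotated model frame. The nearest boundary edge runs (11.00, 13.50)→(11.00, 0.00); distance from the point to it = 0.36 mm. The point is inside the cross-section, 0.36 mm from the nearest boundary — within the 0.8 mm shell band (2 × 0.4).

shell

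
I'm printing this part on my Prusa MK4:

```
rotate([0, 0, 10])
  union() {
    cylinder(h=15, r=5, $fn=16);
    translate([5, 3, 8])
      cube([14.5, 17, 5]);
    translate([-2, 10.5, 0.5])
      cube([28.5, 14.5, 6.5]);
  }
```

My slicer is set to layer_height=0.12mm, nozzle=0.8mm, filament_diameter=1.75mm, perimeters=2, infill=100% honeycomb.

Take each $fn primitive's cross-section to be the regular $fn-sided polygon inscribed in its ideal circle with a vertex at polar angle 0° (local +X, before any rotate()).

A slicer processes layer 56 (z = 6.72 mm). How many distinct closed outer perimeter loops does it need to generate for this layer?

At z = 6.72 mm: the r=5 cylinder gives a regular 16-gon of circumradius 5 (constant along its height); the cube at (5, 3) does not reach this height (z outside [8, 13]); the cube at (-2, 10.5) (footprint 28.5×14.5) is included at this height; Taking the union: the 2 present regions are separate (no shared area or edge), so areas and boundary lengths simply add and each stays a separate island — 2 connected regions; (whole slice rotated 10° about Z — lengths, areas and connectivity unchanged). The result has 2 disconnected regions.

2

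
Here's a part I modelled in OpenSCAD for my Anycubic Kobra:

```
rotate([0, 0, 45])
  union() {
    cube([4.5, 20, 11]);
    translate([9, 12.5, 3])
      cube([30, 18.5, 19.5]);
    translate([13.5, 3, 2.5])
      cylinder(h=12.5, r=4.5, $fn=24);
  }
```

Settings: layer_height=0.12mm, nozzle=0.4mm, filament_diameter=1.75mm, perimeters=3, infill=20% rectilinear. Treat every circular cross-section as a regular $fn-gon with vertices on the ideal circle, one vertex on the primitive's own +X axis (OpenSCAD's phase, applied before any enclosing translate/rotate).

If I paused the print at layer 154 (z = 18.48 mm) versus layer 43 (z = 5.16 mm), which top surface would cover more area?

layer 43 (z = 5.16 mm)

Layer 154 (z = 18.48): the cube is absent (z outside [0, 11]); the 30×18.5 cube at (9, 12.5) contributes its full rectangle (area 555.00 mm²); the cylinder at (13.5, 3) does not reach this height (z outside [2.5, 15]); Taking the union: only the 30×18.5 cube at (9, 12.5) is present, so the union is just that shape — area = 555.00 mm²; (rotated 45° about Z; rotation is an isometry so areas/perimeters/island counts are preserved). So its area = 555.00 mm². Layer 43 (z = 5.16): the cube is present — its section is the full 4.5×20 rectangle (area 90.00 mm²); the cube at (9, 12.5) is present — its section is the full 30×18.5 rectangle (area 555.00 mm²); the cylinder at (13.5, 3): section is a regular 24-gon, circumradius r=4.5 (area = (24/2)·4.500²·sin(360°/24) = 62.89 mm²); Taking the union: the 3 present regions are separate (no shared area or edge), so areas and boundary lengths simply add and each stays a separate island — area = 707.89 mm²; (rotated 45° about Z; rotation is an isometry so areas/perimeters/island counts are preserved). So its area = 707.89 mm². Layer 43 is larger (707.89 vs 555.00 mm²).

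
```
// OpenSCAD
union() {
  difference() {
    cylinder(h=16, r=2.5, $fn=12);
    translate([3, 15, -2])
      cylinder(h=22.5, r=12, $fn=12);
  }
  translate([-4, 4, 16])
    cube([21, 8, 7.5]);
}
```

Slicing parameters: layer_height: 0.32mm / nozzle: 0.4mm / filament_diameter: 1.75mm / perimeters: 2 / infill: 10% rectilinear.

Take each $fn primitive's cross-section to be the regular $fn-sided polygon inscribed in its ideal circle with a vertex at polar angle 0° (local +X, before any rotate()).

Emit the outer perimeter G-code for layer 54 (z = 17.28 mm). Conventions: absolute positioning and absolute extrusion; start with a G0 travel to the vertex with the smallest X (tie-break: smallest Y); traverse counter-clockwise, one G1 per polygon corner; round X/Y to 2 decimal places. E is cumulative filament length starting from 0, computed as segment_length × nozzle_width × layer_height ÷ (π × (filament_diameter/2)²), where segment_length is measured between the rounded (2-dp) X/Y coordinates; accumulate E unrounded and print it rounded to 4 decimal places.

At z = 17.28 mm: the cylinder is not intersected at this z (z outside [0, 16]); the cylinder at (3, 15): section is a regular 12-gon, circumradius r=12; Subtracting the remaining from the first: the first operand is absent here, so nothing remains; the 21×8 cube at (-4, 4) contributes its full rectangle; Combining (union): only the 21×8 cube at (-4, 4) is present, so the union is just that shape — 1 connected region. The outline is a single polygon with 4 vertices. Extrusion per mm of travel: 0.4 × 0.32 / (π × 0.875²) = 0.053216. Accumulating E over each segment gives final E = 3.0865.

G0 X-4.00 Y4.00 Z17.28
G1 X17.00 Y4.00 E1.1175
G1 X17.00 Y12.00 E1.5433
G1 X-4.00 Y12.00 E2.6608
G1 X-4.00 Y4.00 E3.0865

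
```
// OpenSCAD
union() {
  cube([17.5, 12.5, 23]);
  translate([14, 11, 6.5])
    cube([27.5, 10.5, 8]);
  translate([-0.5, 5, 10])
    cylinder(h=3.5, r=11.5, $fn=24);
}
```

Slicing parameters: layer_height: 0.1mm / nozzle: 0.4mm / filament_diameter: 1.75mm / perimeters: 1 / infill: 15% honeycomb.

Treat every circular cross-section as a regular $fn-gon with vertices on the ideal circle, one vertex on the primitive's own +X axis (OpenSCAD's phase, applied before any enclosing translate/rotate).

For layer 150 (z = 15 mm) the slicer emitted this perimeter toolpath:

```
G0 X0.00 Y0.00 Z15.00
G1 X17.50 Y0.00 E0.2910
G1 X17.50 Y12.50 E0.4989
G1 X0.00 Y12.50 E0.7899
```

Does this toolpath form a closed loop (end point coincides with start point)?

no

Start point (G0): (0.00, 0.00). End point (last G1): the path does not return to the start — open.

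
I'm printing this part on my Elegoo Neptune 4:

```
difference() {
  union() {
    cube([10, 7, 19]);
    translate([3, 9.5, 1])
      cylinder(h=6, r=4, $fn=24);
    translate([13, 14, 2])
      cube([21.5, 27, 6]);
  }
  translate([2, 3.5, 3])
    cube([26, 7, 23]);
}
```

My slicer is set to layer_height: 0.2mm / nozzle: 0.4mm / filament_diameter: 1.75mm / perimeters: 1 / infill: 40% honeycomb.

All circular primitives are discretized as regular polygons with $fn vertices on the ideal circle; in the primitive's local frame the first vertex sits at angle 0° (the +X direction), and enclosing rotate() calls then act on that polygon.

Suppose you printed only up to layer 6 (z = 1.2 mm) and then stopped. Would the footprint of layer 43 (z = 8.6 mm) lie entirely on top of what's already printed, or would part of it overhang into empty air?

Compare the two slices. At z = 1.2: the cube (footprint 10×7) is included at this height (area 70.00 mm²); the r=4 cylinder at (3, 9.5) contributes a regular 24-gon of circumradius 4 (area = (24/2)·4.000²·sin(360°/24) = 49.69 mm²); the cube at (13, 14) is absent (z outside [2, 8]); Taking the union: the regions partially overlap — summed areas 119.69 mm² minus the doubly-counted overlap 6.36 mm² gives 113.33 mm² — area = 113.33 mm²; the cube at (2, 3.5) does not reach this height (z outside [3, 26]); After the difference (first − rest): none of the subtracted shapes is present at this height, so the result so far is unchanged — area = 113.33 mm². At z = 8.6: the cube is present — its section is the full 10×7 rectangle (area 70.00 mm²); the cylinder at (3, 9.5) does not reach this height (z outside [1, 7]); the cube at (13, 14) is not intersected at this z (z outside [2, 8]); Merging all regions: only the 10×7 cube is present, so the union is just that shape — area = 70.00 mm²; the 26×7 cube at (2, 3.5) contributes its full rectangle (area 182.00 mm²); Taking the first minus the rest: starting from the result so far (70.00 mm²), the 26×7 cube at (2, 3.5) partially overlaps it — only the 28.00 mm² overlap (of its 182.00 mm²) is removed, clipping the outline — area = 42.00 mm². Checking containment: the cross-section at z = 8.6 is a subset of the cross-section at z = 1.2.

entirely on top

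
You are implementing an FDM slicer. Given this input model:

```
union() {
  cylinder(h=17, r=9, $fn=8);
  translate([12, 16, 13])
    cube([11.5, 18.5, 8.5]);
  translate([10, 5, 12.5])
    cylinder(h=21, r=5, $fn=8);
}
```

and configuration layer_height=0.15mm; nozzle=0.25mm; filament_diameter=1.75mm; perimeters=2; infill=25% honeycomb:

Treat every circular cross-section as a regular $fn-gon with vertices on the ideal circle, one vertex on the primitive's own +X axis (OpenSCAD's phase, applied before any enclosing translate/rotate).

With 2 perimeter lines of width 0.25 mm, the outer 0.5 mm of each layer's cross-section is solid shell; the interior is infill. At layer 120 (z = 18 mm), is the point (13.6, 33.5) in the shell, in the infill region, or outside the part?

At z = 18 mm: the cylinder does not reach this height (z outside [0, 17]); the cube at (12, 16) is present — its section is the full 11.5×18.5 rectangle; the r=5 cylinder at (10, 5) contributes a regular 8-gon of circumradius 5; Merging all regions: the 2 present regions are separate (no shared area or edge), so areas and boundary lengths simply add and each stays a separate island — 2 connected regions. Overall, the cross-section has 2 separate islands. The nearest boundary edge runs (12.00, 34.50)→(23.50, 34.50); distance from the point to it = 1.00 mm. (Shell/infill is judged within the island containing the point — the largest one.) The point is inside the cross-section and 1.00 mm from the nearest boundary — more than the 0.5 mm shell width (2 × 0.25), so it's in the infill interior.

infill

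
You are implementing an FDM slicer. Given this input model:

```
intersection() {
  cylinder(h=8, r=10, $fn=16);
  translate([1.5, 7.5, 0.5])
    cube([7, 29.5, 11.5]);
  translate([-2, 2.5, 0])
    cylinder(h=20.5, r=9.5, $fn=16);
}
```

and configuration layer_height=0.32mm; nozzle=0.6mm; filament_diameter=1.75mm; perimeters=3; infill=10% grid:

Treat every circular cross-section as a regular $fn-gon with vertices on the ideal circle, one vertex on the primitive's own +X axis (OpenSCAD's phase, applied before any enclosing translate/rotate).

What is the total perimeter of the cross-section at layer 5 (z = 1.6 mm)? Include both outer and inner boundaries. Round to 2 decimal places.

At z = 1.6 mm: the r=10 cylinder contributes a regular 16-gon of circumradius 10 (perimeter = 2·16·10.000·sin(180°/16) = 62.43 mm); the 7×29.5 cube at (1.5, 7.5) contributes its full rectangle (perimeter 73.00 mm); the cylinder at (-2, 2.5): section is a regular 16-gon, circumradius r=9.5 (perimeter = 2·16·9.500·sin(180°/16) = 59.31 mm); Taking the intersection: the 7×29.5 cube at (1.5, 7.5) partially overlaps the r=10 cylinder; clipping to the common part keeps 6.85 mm²; the r=9.5 cylinder at (-2, 2.5) partially overlaps the running intersection; clipping to the common part keeps 6.65 mm² — boundary = 11.66 mm. Overall, the cross-section is a single solid region. Total boundary length (outer) = 11.66 mm.

11.66 mm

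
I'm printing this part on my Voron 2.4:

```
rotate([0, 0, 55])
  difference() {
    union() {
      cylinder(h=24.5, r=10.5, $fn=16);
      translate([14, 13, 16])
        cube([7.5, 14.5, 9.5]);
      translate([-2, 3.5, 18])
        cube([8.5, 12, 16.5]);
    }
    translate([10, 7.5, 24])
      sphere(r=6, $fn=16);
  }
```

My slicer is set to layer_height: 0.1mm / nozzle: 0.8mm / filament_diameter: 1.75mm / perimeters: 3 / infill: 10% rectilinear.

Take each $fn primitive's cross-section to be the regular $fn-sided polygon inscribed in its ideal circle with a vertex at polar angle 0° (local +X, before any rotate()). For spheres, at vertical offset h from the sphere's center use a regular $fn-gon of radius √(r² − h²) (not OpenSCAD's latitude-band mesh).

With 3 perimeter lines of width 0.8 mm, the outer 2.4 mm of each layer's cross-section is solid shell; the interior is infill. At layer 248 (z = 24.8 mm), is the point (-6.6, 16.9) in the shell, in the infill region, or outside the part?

outside

At z = 24.8 mm: the cylinder is absent (z outside [0, 24.5]); the 7.5×14.5 cube at (14, 13) contributes its full rectangle; the 8.5×12 cube at (-2, 3.5) contributes its full rectangle; Combining (union): the 2 present regions are separate (no shared area or edge), so areas and boundary lengths simply add and each stays a separate island — 2 connected regions; the r=6 sphere at (10, 7.5) contributes a regular 16-gon of circumradius √(6²−0.8²) = 5.946; Taking the first minus the rest: starting from the result so far, the r=6 sphere at (10, 7.5) partially overlaps it — only the 15.32 mm² overlap (of its 108.25 mm²) is removed, clipping the outline — 2 connected regions; (whole slice rotated 55° about Z — lengths, areas and connectivity unchanged). Overall, the cross-section has 2 separate islands. Undo the 55° rotation: the query point maps to (10.058, 15.100) in the un-rotated model frame. The nearest boundary edge runs (6.50, 15.50)→(6.50, 12.18); distance from the point to it = 3.56 mm. The point is not inside any of the regions above, so it lies outside the cross-section (3.56 mm from the nearest boundary).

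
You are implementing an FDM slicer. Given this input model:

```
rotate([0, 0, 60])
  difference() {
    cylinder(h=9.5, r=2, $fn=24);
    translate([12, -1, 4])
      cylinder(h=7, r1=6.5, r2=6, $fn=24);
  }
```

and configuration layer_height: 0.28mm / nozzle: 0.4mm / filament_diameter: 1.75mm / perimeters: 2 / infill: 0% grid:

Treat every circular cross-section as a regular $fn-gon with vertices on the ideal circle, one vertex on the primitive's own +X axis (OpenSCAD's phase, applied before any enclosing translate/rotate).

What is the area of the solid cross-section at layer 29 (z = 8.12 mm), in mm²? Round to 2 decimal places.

At z = 8.12 mm: the cylinder: section is a regular 24-gon, circumradius r=2 (area = (24/2)·2.000²·sin(360°/24) = 12.42 mm²); the cone at (12, -1) (r1=6.5→r2=6) has section circumradius 6.206 here — a regular 24-gon (area = (24/2)·6.206²·sin(360°/24) = 119.61 mm²); After the difference (first − rest): starting from the r=2 cylinder (12.42 mm²), the cone at (12, -1) misses the remaining region (no effect) — area = 12.42 mm²; (whole slice rotated 60° about Z — lengths, areas and connectivity unchanged). Overall, the cross-section is a single solid region. Net area = 12.42 mm².

12.42 mm²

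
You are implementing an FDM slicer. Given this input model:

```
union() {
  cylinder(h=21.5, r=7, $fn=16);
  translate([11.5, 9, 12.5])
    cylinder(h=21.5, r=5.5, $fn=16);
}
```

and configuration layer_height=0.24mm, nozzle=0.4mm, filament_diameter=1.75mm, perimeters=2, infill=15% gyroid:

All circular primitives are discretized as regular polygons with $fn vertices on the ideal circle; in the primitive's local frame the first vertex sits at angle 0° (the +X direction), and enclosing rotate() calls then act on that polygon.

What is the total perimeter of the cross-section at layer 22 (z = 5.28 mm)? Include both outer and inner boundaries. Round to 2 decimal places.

43.70 mm

At z = 5.28 mm: the r=7 cylinder contributes a regular 16-gon of circumradius 7 (perimeter = 2·16·7.000·sin(180°/16) = 43.70 mm); the cylinder at (11.5, 9) does not reach this height (z outside [12.5, 34]); Combining (union): only the r=7 cylinder is present, so the union is just that shape — boundary = 43.70 mm. Overall, the cross-section is a single solid region. Total boundary length (outer) = 43.70 mm.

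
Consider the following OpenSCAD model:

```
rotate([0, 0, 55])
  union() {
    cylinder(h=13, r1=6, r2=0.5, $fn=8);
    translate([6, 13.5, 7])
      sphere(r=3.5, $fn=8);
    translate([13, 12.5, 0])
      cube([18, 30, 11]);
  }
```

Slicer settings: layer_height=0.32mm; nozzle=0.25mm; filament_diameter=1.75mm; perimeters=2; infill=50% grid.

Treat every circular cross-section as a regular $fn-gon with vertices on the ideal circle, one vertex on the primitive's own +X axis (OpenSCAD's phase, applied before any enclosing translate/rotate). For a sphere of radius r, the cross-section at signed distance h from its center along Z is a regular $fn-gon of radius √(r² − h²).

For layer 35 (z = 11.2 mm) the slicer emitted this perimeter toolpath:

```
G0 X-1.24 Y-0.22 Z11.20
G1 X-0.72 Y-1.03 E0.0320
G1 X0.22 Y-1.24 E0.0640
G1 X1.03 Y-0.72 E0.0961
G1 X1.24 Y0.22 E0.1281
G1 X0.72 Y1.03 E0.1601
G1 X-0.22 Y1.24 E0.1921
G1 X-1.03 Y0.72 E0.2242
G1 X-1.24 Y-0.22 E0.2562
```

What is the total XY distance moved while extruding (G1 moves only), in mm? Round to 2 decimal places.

Sum the Euclidean lengths of each G1 segment: total = 7.70 mm.

7.70 mm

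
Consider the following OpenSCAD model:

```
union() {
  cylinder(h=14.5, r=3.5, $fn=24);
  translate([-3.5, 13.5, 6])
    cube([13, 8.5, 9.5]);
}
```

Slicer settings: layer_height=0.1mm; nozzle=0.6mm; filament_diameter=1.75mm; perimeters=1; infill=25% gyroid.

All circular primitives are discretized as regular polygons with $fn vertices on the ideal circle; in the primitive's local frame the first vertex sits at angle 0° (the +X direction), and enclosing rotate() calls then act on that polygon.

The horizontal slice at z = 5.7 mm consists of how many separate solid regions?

1

At z = 5.7 mm: the cylinder: section is a regular 24-gon, circumradius r=3.5; the cube at (-3.5, 13.5) is not intersected at this z (z outside [6, 15.5]); Combining (union): only the r=3.5 cylinder is present, so the union is just that shape — 1 connected region. The result has 1 disconnected region.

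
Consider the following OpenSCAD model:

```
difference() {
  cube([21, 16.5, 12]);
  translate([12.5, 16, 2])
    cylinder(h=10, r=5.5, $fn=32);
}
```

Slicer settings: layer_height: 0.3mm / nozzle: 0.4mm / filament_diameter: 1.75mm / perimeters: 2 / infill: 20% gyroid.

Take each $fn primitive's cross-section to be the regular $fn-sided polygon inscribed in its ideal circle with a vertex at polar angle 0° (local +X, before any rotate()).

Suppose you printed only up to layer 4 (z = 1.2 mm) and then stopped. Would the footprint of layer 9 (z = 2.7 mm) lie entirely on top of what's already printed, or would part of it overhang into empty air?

Compare the two slices. At z = 1.2: the 21×16.5 cube contributes its full rectangle (area 346.50 mm²); the cylinder at (12.5, 16) is absent (z outside [2, 12]); After the difference (first − rest): none of the subtracted shapes is present at this height, so the 21×16.5 cube is unchanged — area = 346.50 mm². At z = 2.7: the 21×16.5 cube contributes its full rectangle (area 346.50 mm²); the r=5.5 cylinder at (12.5, 16) contributes a regular 32-gon of circumradius 5.5 (area = (32/2)·5.500²·sin(360°/32) = 94.42 mm²); After the difference (first − rest): starting from the 21×16.5 cube (346.50 mm²), the r=5.5 cylinder at (12.5, 16) partially overlaps it — only the 52.69 mm² overlap (of its 94.42 mm²) is removed, clipping the outline — area = 293.81 mm². Checking containment: the cross-section at z = 2.7 is a subset of the cross-section at z = 1.2.

entirely on top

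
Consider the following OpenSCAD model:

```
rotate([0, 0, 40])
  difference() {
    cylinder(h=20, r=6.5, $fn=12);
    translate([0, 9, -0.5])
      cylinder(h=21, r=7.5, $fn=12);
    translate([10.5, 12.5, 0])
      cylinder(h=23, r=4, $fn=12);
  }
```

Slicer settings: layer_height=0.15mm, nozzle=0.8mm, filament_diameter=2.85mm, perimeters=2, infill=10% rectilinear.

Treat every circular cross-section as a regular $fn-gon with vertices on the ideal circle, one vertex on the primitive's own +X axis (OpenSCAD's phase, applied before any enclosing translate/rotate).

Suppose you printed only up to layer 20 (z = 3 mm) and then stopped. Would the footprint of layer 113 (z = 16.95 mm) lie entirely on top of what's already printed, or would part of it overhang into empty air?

Compare the two slices. At z = 3: the r=6.5 cylinder gives a regular 12-gon of circumradius 6.5 (constant along its height) (area = (12/2)·6.500²·sin(360°/12) = 126.75 mm²); the r=7.5 cylinder at (0, 9) gives a regular 12-gon of circumradius 7.5 (constant along its height) (area = (12/2)·7.500²·sin(360°/12) = 168.75 mm²); the cylinder at (10.5, 12.5): section is a regular 12-gon, circumradius r=4 (area = (12/2)·4.000²·sin(360°/12) = 48.00 mm²); After the difference (first − rest): starting from the r=6.5 cylinder (126.75 mm²), the r=7.5 cylinder at (0, 9) partially overlaps it — only the 33.22 mm² overlap (of its 168.75 mm²) is removed, clipping the outline; the r=4 cylinder at (10.5, 12.5) misses the remaining region (no effect) — area = 93.53 mm²; (rotated 40° about Z; rotation is an isometry so areas/perimeters/island counts are preserved). At z = 16.95: the r=6.5 cylinder gives a regular 12-gon of circumradius 6.5 (constant along its height) (area = (12/2)·6.500²·sin(360°/12) = 126.75 mm²); the r=7.5 cylinder at (0, 9) gives a regular 12-gon of circumradius 7.5 (constant along its height) (area = (12/2)·7.500²·sin(360°/12) = 168.75 mm²); the r=4 cylinder at (10.5, 12.5) contributes a regular 12-gon of circumradius 4 (area = (12/2)·4.000²·sin(360°/12) = 48.00 mm²); After the difference (first − rest): starting from the r=6.5 cylinder (126.75 mm²), the r=7.5 cylinder at (0, 9) partially overlaps it — only the 33.22 mm² overlap (of its 168.75 mm²) is removed, clipping the outline; the r=4 cylinder at (10.5, 12.5) misses the remaining region (no effect) — area = 93.53 mm²; (whole slice rotated 40° about Z — lengths, areas and connectivity unchanged). Checking containment: the cross-section at z = 16.95 is a subset of the cross-section at z = 3.

entirely on top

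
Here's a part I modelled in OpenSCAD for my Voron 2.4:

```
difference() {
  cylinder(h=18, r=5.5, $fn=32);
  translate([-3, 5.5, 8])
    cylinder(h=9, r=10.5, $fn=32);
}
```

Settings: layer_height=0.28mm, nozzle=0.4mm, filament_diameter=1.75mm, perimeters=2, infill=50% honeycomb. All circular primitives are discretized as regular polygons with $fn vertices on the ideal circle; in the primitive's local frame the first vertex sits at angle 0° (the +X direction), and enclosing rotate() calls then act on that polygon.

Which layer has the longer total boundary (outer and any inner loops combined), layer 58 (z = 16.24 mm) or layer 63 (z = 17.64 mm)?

layer 63 (z = 17.64 mm)

Layer 58 (z = 16.24): the r=5.5 cylinder contributes a regular 32-gon of circumradius 5.5 (perimeter = 2·32·5.500·sin(180°/32) = 34.50 mm); the cylinder at (-3, 5.5): section is a regular 32-gon, circumradius r=10.5 (perimeter = 2·32·10.500·sin(180°/32) = 65.87 mm); After the difference (first − rest): starting from the r=5.5 cylinder, the r=10.5 cylinder at (-3, 5.5) partially overlaps it — only the 86.20 mm² overlap (of its 344.14 mm²) is removed, clipping the outline — boundary = 19.57 mm. So its perimeter = 19.57 mm. Layer 63 (z = 17.64): the cylinder: section is a regular 32-gon, circumradius r=5.5 (perimeter = 2·32·5.500·sin(180°/32) = 34.50 mm); the cylinder at (-3, 5.5) is absent (z outside [8, 17]); Taking the first minus the rest: none of the subtracted shapes is present at this height, so the r=5.5 cylinder is unchanged — boundary = 34.50 mm. So its perimeter = 34.50 mm. Layer 63 is larger (34.50 vs 19.57 mm).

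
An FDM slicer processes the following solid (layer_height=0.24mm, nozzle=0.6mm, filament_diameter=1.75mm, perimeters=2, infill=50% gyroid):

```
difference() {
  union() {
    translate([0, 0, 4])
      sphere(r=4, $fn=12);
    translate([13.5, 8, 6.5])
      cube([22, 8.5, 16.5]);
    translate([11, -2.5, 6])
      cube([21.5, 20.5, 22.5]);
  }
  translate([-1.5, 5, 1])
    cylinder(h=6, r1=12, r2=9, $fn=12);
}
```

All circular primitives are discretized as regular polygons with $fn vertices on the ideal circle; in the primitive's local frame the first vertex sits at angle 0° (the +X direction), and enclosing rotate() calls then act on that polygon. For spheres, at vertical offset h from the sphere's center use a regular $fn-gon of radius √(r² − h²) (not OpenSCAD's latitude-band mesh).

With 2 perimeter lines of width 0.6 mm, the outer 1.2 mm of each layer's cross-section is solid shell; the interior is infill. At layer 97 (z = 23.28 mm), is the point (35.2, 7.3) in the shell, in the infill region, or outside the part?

At z = 23.28 mm: the sphere does not reach this height (|z−center|=19.280 > r=4); the cube at (13.5, 8) is absent (z outside [6.5, 23]); the cube at (11, -2.5) is present — its section is the full 21.5×20.5 rectangle; Combining (union): only the 21.5×20.5 cube at (11, -2.5) is present, so the union is just that shape — 1 connected region; the cone at (-1.5, 5) is not intersected at this z (z outside [1, 7]); Taking the first minus the rest: none of the subtracted shapes is present at this height, so that combined region is unchanged — 1 connected region. Overall, the cross-section is a single solid region. The nearest boundary edge runs (32.50, -2.50)→(32.50, 18.00); distance from the point to it = 2.70 mm. The point is not inside any of the regions above, so it lies outside the cross-section (2.70 mm from the nearest boundary).

outside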